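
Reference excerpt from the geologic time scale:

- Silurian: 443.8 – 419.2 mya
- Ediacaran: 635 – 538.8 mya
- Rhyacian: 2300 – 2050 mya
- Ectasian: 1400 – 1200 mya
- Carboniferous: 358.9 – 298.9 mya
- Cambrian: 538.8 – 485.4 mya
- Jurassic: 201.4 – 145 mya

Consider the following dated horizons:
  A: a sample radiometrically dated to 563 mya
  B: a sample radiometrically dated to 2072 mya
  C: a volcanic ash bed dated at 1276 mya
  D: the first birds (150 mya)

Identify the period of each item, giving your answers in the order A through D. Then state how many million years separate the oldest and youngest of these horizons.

A — Ediacaran; B — Rhyacian; C — Ectasian; D — Jurassic; span 1922 million years

Match each age against the start–end ranges in the excerpt: A = 563 Ma → Ediacaran (635–538.8); B = 2072 Ma → Rhyacian (2300–2050); C = 1276 Ma → Ectasian (1400–1200); D = 150 Ma → Jurassic (201.4–145).
The largest age is 2072 Ma and the smallest is 150 Ma; their difference is 1922 Myr.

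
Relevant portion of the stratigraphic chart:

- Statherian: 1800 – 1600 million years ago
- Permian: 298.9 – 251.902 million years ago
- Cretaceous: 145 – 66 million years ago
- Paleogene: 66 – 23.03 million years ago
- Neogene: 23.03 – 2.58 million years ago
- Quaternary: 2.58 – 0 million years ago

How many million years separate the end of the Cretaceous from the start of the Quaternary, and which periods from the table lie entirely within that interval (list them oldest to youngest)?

The Cretaceous closes at 66 Ma and the Quaternary opens at 2.58 Ma, so the interval is 66 − 2.58 = 63.42 Myr.
A period fits inside if it starts at or after 66 Ma and ends at or before 2.58 Ma; oldest first that gives Paleogene, Neogene.

63.42 million years; Paleogene, Neogene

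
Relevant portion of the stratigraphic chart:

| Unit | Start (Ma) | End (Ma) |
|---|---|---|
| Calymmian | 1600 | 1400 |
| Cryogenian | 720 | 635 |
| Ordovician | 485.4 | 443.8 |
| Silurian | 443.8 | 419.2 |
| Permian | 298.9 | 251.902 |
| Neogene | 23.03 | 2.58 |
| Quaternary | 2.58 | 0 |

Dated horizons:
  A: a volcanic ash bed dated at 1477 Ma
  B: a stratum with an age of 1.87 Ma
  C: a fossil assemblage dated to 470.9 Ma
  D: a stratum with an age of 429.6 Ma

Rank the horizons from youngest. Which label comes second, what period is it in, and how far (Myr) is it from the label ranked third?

Sorted youngest-first by Ma: B (1.87), D (429.6), C (470.9), A (1477).
The second youngest is D at 429.6 Ma, which lies in 443.8–419.2 Ma: the Silurian.
The third youngest is C at 470.9 Ma; separation = |429.6 − 470.9| = 41.3 Myr.

D, in the Silurian; 41.3 million years to C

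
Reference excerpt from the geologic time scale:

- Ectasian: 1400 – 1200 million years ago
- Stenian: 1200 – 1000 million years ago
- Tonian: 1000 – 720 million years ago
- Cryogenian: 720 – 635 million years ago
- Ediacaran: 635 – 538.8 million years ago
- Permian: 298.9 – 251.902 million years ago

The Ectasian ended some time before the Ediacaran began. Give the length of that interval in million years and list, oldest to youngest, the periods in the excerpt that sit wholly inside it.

End of Ectasian = 1200 Ma; start of Ediacaran = 635 Ma.
Gap = 1200 − 635 = 565 Myr.
Periods wholly inside 1200–635 Ma: Stenian (1200–1000), Tonian (1000–720), Cryogenian (720–635).

565 million years; Stenian, Tonian, Cryogenian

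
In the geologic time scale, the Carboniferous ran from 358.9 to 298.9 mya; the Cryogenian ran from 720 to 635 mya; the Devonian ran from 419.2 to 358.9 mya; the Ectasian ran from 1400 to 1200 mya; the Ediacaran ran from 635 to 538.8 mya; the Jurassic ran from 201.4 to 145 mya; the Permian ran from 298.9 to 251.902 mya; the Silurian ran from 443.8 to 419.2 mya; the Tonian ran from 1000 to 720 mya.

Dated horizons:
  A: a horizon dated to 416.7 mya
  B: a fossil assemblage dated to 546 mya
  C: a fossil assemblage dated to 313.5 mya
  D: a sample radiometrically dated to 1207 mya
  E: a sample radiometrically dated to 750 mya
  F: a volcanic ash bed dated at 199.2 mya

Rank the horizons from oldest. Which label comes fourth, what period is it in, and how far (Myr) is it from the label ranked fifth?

A, in the Devonian; 103.2 million years to C

Larger Ma means older, so oldest first: D 1207 > E 750 > B 546 > A 416.7 > C 313.5 > F 199.2.
Counting 4 along gives A (416.7 Ma); the excerpt puts that inside the Devonian, 419.2–358.9 Ma.
Next in line is C (313.5 Ma), and 416.7 − 313.5 = 103.2 Myr.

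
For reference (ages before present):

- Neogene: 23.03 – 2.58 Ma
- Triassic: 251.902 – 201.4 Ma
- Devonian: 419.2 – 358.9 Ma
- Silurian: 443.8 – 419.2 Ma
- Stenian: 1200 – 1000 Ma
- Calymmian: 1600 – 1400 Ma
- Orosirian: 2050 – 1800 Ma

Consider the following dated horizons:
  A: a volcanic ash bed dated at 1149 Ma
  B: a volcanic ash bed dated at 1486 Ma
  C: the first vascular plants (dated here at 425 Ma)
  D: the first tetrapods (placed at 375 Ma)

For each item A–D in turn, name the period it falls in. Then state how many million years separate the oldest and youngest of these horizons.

A: 1149 Ma lies in 1200–1000 Ma, so Stenian.
B: 1486 Ma lies in 1600–1400 Ma, so Calymmian.
C: 425 Ma lies in 443.8–419.2 Ma, so Silurian.
D: 375 Ma lies in 419.2–358.9 Ma, so Devonian.
Oldest = 1486 Ma, youngest = 375 Ma → span 1111 Myr.

A — Stenian; B — Calymmian; C — Silurian; D — Devonian; span 1111 million years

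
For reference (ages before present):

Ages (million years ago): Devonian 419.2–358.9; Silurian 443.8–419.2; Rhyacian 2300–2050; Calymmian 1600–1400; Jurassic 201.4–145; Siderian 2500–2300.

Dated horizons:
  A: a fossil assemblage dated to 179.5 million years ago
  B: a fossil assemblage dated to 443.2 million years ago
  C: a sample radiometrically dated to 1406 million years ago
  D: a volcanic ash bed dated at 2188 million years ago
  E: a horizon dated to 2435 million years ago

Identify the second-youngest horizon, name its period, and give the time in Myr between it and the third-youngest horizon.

B, in the Silurian; 962.8 million years to C

Sorted youngest-first by Ma: A (179.5), B (443.2), C (1406), D (2188), E (2435).
The second youngest is B at 443.2 Ma, which lies in 443.8–419.2 Ma: the Silurian.
The third youngest is C at 1406 Ma; separation = |443.2 − 1406| = 962.8 Myr.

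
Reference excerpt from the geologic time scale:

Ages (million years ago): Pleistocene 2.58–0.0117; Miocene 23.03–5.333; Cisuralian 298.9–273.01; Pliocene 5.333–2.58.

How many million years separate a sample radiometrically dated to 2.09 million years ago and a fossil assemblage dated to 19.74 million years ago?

17.65 million years

19.74 − 2.09 = 17.65 million years.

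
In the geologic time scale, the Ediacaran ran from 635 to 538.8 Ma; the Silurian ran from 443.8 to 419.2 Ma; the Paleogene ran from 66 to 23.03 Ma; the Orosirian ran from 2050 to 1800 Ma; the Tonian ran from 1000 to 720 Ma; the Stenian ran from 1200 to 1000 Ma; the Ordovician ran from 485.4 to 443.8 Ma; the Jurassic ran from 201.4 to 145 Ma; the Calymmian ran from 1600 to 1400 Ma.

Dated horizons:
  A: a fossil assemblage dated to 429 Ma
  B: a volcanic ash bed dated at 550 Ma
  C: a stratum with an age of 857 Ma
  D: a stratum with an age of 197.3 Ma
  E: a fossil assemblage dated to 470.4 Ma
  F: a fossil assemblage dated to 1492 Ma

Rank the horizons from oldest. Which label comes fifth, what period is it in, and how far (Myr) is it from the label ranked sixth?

Sorted oldest-first by Ma: F (1492), C (857), B (550), E (470.4), A (429), D (197.3).
The fifth oldest is A at 429 Ma, which lies in 443.8–419.2 Ma: the Silurian.
The sixth oldest is D at 197.3 Ma; separation = |429 − 197.3| = 231.7 Myr.

A, in the Silurian; 231.7 million years to D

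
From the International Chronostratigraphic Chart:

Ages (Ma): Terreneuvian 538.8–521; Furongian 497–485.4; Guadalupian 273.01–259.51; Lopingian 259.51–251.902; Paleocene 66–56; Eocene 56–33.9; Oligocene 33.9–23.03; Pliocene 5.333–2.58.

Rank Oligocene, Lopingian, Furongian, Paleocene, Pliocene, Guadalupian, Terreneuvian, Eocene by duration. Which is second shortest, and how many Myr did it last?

Start − end for each: Oligocene 33.9 − 23.03 = 10.87; Lopingian 259.51 − 251.902 = 7.608; Furongian 497 − 485.4 = 11.6; Paleocene 66 − 56 = 10; Pliocene 5.333 − 2.58 = 2.753; Guadalupian 273.01 − 259.51 = 13.5; Terreneuvian 538.8 − 521 = 17.8; Eocene 56 − 33.9 = 22.1.
Ranking these from shortest: Pliocene < Lopingian < Paleocene < Oligocene < Furongian < Guadalupian < Terreneuvian < Eocene.
Position 2 in that ranking is Lopingian, which lasted 7.608 Myr.

Lopingian, 7.608 million years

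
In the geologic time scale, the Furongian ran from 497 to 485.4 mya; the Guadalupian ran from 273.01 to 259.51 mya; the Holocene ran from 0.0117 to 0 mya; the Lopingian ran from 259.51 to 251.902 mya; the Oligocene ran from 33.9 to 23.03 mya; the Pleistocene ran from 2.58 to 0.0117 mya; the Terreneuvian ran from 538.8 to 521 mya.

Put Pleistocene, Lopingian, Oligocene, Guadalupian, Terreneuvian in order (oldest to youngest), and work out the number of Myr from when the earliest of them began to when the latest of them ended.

Start ages (Ma): Terreneuvian 538.8, Guadalupian 273.01, Lopingian 259.51, Oligocene 33.9, Pleistocene 2.58.
Ordered oldest to youngest: Terreneuvian, Guadalupian, Lopingian, Oligocene, Pleistocene.
Span = 538.8 − 0.0117 = 538.7883 Myr.

Terreneuvian, Guadalupian, Lopingian, Oligocene, Pleistocene; total span 538.7883 Myr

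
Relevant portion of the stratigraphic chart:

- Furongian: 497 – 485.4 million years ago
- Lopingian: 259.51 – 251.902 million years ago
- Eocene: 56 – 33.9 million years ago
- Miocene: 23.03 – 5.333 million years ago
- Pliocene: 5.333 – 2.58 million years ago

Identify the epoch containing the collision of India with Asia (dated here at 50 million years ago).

Eocene

50 Ma lies between 56 and 33.9 Ma, so it falls in the Eocene.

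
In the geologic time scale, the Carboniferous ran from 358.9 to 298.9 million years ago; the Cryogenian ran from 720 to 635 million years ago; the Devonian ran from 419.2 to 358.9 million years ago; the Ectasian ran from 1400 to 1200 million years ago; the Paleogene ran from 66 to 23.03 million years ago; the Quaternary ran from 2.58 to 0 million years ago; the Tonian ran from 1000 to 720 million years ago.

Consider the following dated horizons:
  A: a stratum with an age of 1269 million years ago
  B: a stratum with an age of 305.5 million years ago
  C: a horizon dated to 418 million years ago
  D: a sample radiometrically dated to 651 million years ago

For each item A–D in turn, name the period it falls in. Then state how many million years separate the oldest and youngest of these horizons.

A — Ectasian; B — Carboniferous; C — Devonian; D — Cryogenian; span 963.5 million years

A: 1269 Ma lies in 1400–1200 Ma, so Ectasian.
B: 305.5 Ma lies in 358.9–298.9 Ma, so Carboniferous.
C: 418 Ma lies in 419.2–358.9 Ma, so Devonian.
D: 651 Ma lies in 720–635 Ma, so Cryogenian.
Oldest = 1269 Ma, youngest = 305.5 Ma → span 963.5 Myr.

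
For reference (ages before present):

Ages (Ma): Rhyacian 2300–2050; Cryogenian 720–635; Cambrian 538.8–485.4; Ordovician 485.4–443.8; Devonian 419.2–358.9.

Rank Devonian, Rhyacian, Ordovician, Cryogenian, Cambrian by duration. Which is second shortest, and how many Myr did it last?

Cambrian, 53.4 million years

Start − end for each: Devonian 419.2 − 358.9 = 60.3; Rhyacian 2300 − 2050 = 250; Ordovician 485.4 − 443.8 = 41.6; Cryogenian 720 − 635 = 85; Cambrian 538.8 − 485.4 = 53.4.
Ranking these from shortest: Ordovician < Cambrian < Devonian < Cryogenian < Rhyacian.
Position 2 in that ranking is Cambrian, which lasted 53.4 Myr.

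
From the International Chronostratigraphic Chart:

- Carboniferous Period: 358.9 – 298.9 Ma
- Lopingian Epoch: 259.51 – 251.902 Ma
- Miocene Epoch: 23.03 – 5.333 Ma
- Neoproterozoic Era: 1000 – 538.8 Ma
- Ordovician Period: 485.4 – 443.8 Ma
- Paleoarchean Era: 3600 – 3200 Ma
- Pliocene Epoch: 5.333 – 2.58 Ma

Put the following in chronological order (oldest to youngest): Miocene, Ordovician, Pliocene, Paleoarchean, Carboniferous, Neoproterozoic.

Paleoarchean, then Neoproterozoic, then Ordovician, then Carboniferous, then Miocene, then Pliocene

Read off each span (Ma): Miocene 23.03–5.333; Ordovician 485.4–443.8; Pliocene 5.333–2.58; Paleoarchean 3600–3200; Carboniferous 358.9–298.9; Neoproterozoic 1000–538.8.
Larger Ma is older, so oldest→youngest is Paleoarchean, Neoproterozoic, Ordovician, Carboniferous, Miocene, Pliocene.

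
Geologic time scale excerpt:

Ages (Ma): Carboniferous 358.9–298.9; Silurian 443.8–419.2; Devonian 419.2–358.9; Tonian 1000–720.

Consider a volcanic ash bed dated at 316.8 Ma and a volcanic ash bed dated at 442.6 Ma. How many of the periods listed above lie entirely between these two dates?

1

The older date is 442.6 Ma and the younger is 316.8 Ma.
Periods with start < 442.6 and end > 316.8 Ma: Devonian (419.2–358.9).
That is 1 complete period.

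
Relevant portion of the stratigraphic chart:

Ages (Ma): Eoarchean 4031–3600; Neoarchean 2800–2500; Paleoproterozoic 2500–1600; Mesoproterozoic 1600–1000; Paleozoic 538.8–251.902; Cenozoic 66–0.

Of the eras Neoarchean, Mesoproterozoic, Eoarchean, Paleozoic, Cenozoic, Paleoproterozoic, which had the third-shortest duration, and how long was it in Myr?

Neoarchean, 300 million years

Start − end for each: Neoarchean 2800 − 2500 = 300; Mesoproterozoic 1600 − 1000 = 600; Eoarchean 4031 − 3600 = 431; Paleozoic 538.8 − 251.902 = 286.898; Cenozoic 66 − 0 = 66; Paleoproterozoic 2500 − 1600 = 900.
Ranking these from shortest: Cenozoic < Paleozoic < Neoarchean < Eoarchean < Mesoproterozoic < Paleoproterozoic.
Position 3 in that ranking is Neoarchean, which lasted 300 Myr.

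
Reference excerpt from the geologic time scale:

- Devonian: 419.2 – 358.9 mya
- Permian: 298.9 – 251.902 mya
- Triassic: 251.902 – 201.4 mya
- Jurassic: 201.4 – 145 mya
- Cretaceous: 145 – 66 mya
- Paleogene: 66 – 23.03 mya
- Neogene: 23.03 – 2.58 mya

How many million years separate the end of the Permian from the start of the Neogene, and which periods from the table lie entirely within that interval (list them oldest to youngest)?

228.872 million years; Triassic, Jurassic, Cretaceous, Paleogene

End of Permian = 251.902 Ma; start of Neogene = 23.03 Ma.
Gap = 251.902 − 23.03 = 228.872 Myr.
Periods wholly inside 251.902–23.03 Ma: Triassic (251.902–201.4), Jurassic (201.4–145), Cretaceous (145–66), Paleogene (66–23.03).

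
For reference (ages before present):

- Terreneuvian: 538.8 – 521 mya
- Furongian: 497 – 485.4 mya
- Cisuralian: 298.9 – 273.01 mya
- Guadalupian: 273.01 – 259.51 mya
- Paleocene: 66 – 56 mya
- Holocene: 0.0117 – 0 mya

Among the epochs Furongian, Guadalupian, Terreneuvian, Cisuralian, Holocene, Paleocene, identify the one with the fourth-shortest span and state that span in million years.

Guadalupian, 13.5 million years

Durations: Furongian 11.6; Guadalupian 13.5; Terreneuvian 17.8; Cisuralian 25.89; Holocene 0.0117; Paleocene 10 Myr.
Sorted shortest-first: Holocene (0.0117), Paleocene (10), Furongian (11.6), Guadalupian (13.5), Terreneuvian (17.8), Cisuralian (25.89).
The fourth shortest is Guadalupian at 13.5 Myr.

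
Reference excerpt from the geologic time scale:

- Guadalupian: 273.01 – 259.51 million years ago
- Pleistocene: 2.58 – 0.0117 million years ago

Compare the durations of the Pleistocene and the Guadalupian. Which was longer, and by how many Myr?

Guadalupian, by 10.9317 million years

Pleistocene: 2.58 − 0.0117 = 2.5683 Myr.
Guadalupian: 273.01 − 259.51 = 13.5 Myr.
Difference: 13.5 − 2.5683 = 10.9317 Myr, so the Guadalupian was longer.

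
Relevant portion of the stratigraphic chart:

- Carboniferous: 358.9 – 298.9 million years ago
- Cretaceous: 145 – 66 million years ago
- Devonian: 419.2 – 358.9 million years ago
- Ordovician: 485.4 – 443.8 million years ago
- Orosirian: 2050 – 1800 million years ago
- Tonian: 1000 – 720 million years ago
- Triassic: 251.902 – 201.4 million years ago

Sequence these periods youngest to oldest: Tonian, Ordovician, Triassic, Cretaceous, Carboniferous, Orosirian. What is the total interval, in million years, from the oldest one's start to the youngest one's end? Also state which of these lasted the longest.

Cretaceous → Triassic → Carboniferous → Ordovician → Tonian → Orosirian; total span 1984 Myr; longest is Tonian

From the excerpt: Tonian 1000–720; Ordovician 485.4–443.8; Triassic 251.902–201.4; Cretaceous 145–66; Carboniferous 358.9–298.9; Orosirian 2050–1800 (Ma).
Larger Ma is earlier, so the oldest is Orosirian and the youngest is Cretaceous; youngest to oldest: Cretaceous, Triassic, Carboniferous, Ordovician, Tonian, Orosirian.
Oldest start 2050 minus youngest end 66 gives 1984 Myr overall.
Individual lengths (start − end): Triassic 50.502; Tonian 280; Cretaceous 79; Orosirian 250; Ordovician 41.6; Carboniferous 60. The largest is Tonian at 280 Myr.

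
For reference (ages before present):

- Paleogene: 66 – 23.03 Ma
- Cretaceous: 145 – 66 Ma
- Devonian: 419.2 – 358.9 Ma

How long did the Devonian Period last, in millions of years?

60.3 million years

419.2 − 358.9 = 60.3 million years.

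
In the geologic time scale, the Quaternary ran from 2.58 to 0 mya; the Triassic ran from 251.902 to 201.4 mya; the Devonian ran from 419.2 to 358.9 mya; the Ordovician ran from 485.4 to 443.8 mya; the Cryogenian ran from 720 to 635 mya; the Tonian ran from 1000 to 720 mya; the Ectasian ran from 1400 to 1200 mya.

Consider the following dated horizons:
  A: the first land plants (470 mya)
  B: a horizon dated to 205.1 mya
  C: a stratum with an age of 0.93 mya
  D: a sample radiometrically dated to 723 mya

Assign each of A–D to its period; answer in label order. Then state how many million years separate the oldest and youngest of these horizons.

Match each age against the start–end ranges in the excerpt: A = 470 Ma → Ordovician (485.4–443.8); B = 205.1 Ma → Triassic (251.902–201.4); C = 0.93 Ma → Quaternary (2.58–0); D = 723 Ma → Tonian (1000–720).
The largest age is 723 Ma and the smallest is 0.93 Ma; their difference is 722.07 Myr.

A — Ordovician; B — Triassic; C — Quaternary; D — Tonian; span 722.07 million years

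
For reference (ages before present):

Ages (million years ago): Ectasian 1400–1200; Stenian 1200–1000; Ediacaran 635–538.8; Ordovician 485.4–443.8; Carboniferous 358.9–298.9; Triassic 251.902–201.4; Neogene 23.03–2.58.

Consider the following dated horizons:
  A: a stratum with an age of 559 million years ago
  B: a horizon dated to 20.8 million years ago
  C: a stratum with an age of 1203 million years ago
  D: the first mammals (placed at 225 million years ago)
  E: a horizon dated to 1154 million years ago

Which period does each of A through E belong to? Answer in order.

A — Ediacaran; B — Neogene; C — Ectasian; D — Triassic; E — Stenian

Match each age against the start–end ranges in the excerpt: A = 559 Ma → Ediacaran (635–538.8); B = 20.8 Ma → Neogene (23.03–2.58); C = 1203 Ma → Ectasian (1400–1200); D = 225 Ma → Triassic (251.902–201.4); E = 1154 Ma → Stenian (1200–1000).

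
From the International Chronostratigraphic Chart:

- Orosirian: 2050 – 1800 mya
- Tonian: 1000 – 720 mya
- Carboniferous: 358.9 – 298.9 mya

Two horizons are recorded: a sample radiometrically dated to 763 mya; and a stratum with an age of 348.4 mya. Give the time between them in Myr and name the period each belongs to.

Elapsed time: 763 − 348.4 = 414.6 Myr.
763 Ma lies within 1000–720 Ma: Tonian.
348.4 Ma lies within 358.9–298.9 Ma: Carboniferous.

414.6 million years apart; the first in the Tonian, the second in the Carboniferous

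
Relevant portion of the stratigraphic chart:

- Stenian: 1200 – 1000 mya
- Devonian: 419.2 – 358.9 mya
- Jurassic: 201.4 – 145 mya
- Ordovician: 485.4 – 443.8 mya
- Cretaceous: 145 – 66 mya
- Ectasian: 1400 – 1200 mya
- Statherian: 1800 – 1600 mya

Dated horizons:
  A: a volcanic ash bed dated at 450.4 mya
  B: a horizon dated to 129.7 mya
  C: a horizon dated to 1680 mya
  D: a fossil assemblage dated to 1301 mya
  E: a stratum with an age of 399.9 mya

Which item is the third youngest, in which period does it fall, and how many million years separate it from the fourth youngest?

A, in the Ordovician; 850.6 million years to D

Smaller Ma means younger, so youngest first: B 129.7 < E 399.9 < A 450.4 < D 1301 < C 1680.
Counting 3 along gives A (450.4 Ma); the excerpt puts that inside the Ordovician, 485.4–443.8 Ma.
Next in line is D (1301 Ma), and 1301 − 450.4 = 850.6 Myr.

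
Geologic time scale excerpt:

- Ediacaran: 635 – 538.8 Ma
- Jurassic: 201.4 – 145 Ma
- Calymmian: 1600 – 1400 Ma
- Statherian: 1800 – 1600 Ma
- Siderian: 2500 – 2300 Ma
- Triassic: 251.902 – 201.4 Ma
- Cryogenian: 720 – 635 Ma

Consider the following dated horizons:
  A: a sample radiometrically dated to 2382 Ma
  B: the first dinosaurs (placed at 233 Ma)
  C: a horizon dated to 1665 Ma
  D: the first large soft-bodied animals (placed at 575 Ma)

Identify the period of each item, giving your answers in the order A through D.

A — Siderian; B — Triassic; C — Statherian; D — Ediacaran

A: 2382 Ma lies in 2500–2300 Ma, so Siderian.
B: 233 Ma lies in 251.902–201.4 Ma, so Triassic.
C: 1665 Ma lies in 1800–1600 Ma, so Statherian.
D: 575 Ma lies in 635–538.8 Ma, so Ediacaran.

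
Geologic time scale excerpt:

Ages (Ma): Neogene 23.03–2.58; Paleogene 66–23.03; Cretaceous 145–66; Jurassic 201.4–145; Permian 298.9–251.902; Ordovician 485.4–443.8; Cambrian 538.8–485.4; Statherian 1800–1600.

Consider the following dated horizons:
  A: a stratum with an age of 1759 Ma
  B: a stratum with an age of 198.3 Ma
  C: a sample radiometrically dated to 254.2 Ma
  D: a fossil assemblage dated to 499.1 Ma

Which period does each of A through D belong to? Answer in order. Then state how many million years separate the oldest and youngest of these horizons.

A: 1759 Ma lies in 1800–1600 Ma, so Statherian.
B: 198.3 Ma lies in 201.4–145 Ma, so Jurassic.
C: 254.2 Ma lies in 298.9–251.902 Ma, so Permian.
D: 499.1 Ma lies in 538.8–485.4 Ma, so Cambrian.
Oldest = 1759 Ma, youngest = 198.3 Ma → span 1560.7 Myr.

A — Statherian; B — Jurassic; C — Permian; D — Cambrian; span 1560.7 million years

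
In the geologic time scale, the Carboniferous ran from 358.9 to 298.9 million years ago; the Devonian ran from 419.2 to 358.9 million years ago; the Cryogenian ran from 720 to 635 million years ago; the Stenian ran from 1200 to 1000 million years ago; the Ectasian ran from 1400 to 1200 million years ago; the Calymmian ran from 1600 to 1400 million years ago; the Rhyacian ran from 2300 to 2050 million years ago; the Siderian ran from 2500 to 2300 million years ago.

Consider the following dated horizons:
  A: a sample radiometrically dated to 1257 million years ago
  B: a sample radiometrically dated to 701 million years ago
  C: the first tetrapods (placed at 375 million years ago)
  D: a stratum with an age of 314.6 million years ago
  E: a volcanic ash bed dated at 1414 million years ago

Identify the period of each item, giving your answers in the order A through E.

Match each age against the start–end ranges in the excerpt: A = 1257 Ma → Ectasian (1400–1200); B = 701 Ma → Cryogenian (720–635); C = 375 Ma → Devonian (419.2–358.9); D = 314.6 Ma → Carboniferous (358.9–298.9); E = 1414 Ma → Calymmian (1600–1400).

A — Ectasian; B — Cryogenian; C — Devonian; D — Carboniferous; E — Calymmian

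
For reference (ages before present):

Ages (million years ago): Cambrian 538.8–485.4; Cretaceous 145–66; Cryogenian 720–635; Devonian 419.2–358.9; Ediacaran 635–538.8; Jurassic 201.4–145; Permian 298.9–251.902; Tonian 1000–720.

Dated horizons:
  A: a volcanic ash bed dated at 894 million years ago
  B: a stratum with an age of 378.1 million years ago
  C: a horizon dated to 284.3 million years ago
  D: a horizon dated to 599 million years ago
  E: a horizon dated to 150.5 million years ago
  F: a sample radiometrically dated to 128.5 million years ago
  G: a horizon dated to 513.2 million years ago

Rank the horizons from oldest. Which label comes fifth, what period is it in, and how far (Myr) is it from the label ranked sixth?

C, in the Permian; 133.8 million years to E

Larger Ma means older, so oldest first: A 894 > D 599 > G 513.2 > B 378.1 > C 284.3 > E 150.5 > F 128.5.
Counting 5 along gives C (284.3 Ma); the excerpt puts that inside the Permian, 298.9–251.902 Ma.
Next in line is E (150.5 Ma), and 284.3 − 150.5 = 133.8 Myr.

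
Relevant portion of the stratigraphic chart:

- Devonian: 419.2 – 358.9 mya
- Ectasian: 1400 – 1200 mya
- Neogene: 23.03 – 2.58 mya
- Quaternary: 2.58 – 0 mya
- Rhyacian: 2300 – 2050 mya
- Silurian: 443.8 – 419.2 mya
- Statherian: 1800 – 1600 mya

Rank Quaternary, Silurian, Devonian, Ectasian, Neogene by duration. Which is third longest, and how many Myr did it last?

Start − end for each: Quaternary 2.58 − 0 = 2.58; Silurian 443.8 − 419.2 = 24.6; Devonian 419.2 − 358.9 = 60.3; Ectasian 1400 − 1200 = 200; Neogene 23.03 − 2.58 = 20.45.
Ranking these from longest: Ectasian > Devonian > Silurian > Neogene > Quaternary.
Position 3 in that ranking is Silurian, which lasted 24.6 Myr.

Silurian, 24.6 million years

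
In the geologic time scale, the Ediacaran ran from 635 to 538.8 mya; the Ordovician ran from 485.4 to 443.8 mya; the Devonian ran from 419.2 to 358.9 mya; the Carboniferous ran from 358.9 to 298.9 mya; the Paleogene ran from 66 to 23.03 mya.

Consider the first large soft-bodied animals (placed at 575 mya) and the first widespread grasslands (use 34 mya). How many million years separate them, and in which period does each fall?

541 million years apart; the first in the Ediacaran, the second in the Paleogene

Elapsed time: 575 − 34 = 541 Myr.
575 Ma lies within 635–538.8 Ma: Ediacaran.
34 Ma lies within 66–23.03 Ma: Paleogene.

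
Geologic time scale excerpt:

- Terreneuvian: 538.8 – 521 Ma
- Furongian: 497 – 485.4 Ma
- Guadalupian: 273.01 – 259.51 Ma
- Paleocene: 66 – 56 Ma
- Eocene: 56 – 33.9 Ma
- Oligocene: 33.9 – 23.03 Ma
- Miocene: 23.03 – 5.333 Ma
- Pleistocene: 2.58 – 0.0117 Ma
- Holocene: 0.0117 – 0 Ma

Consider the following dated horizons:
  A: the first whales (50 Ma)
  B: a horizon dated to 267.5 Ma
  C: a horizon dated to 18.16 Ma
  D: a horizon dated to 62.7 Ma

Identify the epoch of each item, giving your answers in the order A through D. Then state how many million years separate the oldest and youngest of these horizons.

A — Eocene; B — Guadalupian; C — Miocene; D — Paleocene; span 249.34 million years

Match each age against the start–end ranges in the excerpt: A = 50 Ma → Eocene (56–33.9); B = 267.5 Ma → Guadalupian (273.01–259.51); C = 18.16 Ma → Miocene (23.03–5.333); D = 62.7 Ma → Paleocene (66–56).
The largest age is 267.5 Ma and the smallest is 18.16 Ma; their difference is 249.34 Myr.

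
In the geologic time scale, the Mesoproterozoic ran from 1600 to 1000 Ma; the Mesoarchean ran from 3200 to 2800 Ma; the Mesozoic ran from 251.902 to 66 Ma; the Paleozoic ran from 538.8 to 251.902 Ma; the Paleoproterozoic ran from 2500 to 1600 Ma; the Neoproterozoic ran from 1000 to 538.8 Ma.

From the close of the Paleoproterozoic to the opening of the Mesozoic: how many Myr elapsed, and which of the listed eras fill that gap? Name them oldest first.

The Paleoproterozoic closes at 1600 Ma and the Mesozoic opens at 251.902 Ma, so the interval is 1600 − 251.902 = 1348.098 Myr.
An era fits inside if it starts at or after 1600 Ma and ends at or before 251.902 Ma; oldest first that gives Mesoproterozoic, Neoproterozoic, Paleozoic.

1348.098 million years; Mesoproterozoic, Neoproterozoic, Paleozoic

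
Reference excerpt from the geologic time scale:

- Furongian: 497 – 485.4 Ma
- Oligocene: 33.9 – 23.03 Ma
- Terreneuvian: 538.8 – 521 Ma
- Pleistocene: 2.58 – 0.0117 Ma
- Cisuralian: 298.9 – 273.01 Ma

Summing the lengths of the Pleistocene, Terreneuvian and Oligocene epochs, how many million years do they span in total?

31.2383 million years

Duration is start − end for each: (2.58 − 0.0117) + (538.8 − 521) + (33.9 − 23.03).
That is 2.5683 + 17.8 + 10.87, which totals 31.2383 million years.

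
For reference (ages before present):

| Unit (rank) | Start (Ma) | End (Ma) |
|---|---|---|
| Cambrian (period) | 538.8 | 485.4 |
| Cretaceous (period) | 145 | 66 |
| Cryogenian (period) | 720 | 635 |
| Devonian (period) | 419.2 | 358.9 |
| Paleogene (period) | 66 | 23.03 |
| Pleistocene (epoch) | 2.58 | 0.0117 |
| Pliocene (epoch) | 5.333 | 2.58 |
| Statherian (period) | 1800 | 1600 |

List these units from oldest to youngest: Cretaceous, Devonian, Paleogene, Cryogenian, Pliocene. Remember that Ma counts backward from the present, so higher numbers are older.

The oldest of these is Cryogenian (starts 720 Ma) and the youngest is Pliocene (ends 2.58 Ma).
In between, by decreasing start age: Devonian (419.2), Cretaceous (145), Paleogene (66).

Cryogenian, then Devonian, then Cretaceous, then Paleogene, then Pliocene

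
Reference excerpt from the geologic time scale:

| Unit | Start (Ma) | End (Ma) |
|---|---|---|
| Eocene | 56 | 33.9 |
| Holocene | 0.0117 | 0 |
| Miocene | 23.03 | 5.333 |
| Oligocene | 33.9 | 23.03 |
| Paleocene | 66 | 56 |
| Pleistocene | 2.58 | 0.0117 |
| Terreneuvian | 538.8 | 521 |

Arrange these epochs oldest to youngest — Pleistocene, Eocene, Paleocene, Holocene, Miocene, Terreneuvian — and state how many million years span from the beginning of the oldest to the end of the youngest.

Start ages (Ma): Terreneuvian 538.8, Paleocene 66, Eocene 56, Miocene 23.03, Pleistocene 2.58, Holocene 0.0117.
Ordered oldest to youngest: Terreneuvian, Paleocene, Eocene, Miocene, Pleistocene, Holocene.
Span = 538.8 − 0 = 538.8 Myr.

Terreneuvian → Paleocene → Eocene → Miocene → Pleistocene → Holocene; total span 538.8 Myr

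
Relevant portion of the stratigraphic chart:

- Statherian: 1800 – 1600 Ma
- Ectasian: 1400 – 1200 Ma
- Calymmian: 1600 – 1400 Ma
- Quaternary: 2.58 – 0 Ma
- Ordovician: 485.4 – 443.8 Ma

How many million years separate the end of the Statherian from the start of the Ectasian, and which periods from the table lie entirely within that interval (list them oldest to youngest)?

The Statherian closes at 1600 Ma and the Ectasian opens at 1400 Ma, so the interval is 1600 − 1400 = 200 Myr.
A period fits inside if it starts at or after 1600 Ma and ends at or before 1400 Ma; oldest first that gives Calymmian.

200 million years; Calymmian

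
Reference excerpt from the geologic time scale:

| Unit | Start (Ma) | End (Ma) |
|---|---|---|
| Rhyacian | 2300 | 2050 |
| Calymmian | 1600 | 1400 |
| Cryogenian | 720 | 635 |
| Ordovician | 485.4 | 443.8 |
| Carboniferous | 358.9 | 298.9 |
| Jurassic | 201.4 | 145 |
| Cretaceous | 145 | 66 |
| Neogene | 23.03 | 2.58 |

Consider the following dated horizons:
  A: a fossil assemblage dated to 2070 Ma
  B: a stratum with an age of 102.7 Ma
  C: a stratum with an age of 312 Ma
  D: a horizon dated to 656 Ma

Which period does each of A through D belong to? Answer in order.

A — Rhyacian; B — Cretaceous; C — Carboniferous; D — Cryogenian

A: 2070 Ma lies in 2300–2050 Ma, so Rhyacian.
B: 102.7 Ma lies in 145–66 Ma, so Cretaceous.
C: 312 Ma lies in 358.9–298.9 Ma, so Carboniferous.
D: 656 Ma lies in 720–635 Ma, so Cryogenian.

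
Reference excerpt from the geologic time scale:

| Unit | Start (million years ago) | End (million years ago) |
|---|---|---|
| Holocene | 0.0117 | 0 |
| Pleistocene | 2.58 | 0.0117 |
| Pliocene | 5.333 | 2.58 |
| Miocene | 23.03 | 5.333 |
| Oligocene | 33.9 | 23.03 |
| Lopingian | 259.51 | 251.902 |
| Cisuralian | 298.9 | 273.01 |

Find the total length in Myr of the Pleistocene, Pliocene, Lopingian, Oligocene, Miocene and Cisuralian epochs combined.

Duration is start − end for each: (2.58 − 0.0117) + (5.333 − 2.58) + (259.51 − 251.902) + (33.9 − 23.03) + (23.03 − 5.333) + (298.9 − 273.01).
That is 2.5683 + 2.753 + 7.608 + 10.87 + 17.697 + 25.89, which totals 67.3863 million years.

67.3863 million years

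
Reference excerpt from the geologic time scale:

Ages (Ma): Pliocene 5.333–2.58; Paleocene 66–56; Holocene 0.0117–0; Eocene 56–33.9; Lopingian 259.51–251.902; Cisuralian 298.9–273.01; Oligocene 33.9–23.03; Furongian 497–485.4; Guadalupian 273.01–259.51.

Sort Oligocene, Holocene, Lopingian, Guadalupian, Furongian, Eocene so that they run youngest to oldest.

Holocene → Oligocene → Eocene → Lopingian → Guadalupian → Furongian

Sorting by start age (ascending Ma, since larger Ma = older): Holocene began 0.0117, Oligocene began 33.9, Eocene began 56, Lopingian began 259.51, Guadalupian began 273.01, Furongian began 497.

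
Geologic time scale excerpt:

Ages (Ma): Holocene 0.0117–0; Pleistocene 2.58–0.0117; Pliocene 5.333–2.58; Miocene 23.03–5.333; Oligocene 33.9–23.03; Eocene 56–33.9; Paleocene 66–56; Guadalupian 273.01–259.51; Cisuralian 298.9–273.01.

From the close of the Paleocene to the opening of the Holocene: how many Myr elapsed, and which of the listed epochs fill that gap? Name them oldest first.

55.9883 million years; Eocene, Oligocene, Miocene, Pliocene, Pleistocene

The Paleocene closes at 56 Ma and the Holocene opens at 0.0117 Ma, so the interval is 56 − 0.0117 = 55.9883 Myr.
An epoch fits inside if it starts at or after 56 Ma and ends at or before 0.0117 Ma; oldest first that gives Eocene, Oligocene, Miocene, Pliocene, Pleistocene.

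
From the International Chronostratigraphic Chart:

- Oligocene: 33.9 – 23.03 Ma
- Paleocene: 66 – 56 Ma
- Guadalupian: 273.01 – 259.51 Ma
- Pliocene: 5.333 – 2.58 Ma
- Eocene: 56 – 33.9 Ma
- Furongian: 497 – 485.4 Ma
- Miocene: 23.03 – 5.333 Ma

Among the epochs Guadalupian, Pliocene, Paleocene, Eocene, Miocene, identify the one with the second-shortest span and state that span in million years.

Paleocene, 10 million years

Durations: Guadalupian 13.5; Pliocene 2.753; Paleocene 10; Eocene 22.1; Miocene 17.697 Myr.
Sorted shortest-first: Pliocene (2.753), Paleocene (10), Guadalupian (13.5), Miocene (17.697), Eocene (22.1).
The second shortest is Paleocene at 10 Myr.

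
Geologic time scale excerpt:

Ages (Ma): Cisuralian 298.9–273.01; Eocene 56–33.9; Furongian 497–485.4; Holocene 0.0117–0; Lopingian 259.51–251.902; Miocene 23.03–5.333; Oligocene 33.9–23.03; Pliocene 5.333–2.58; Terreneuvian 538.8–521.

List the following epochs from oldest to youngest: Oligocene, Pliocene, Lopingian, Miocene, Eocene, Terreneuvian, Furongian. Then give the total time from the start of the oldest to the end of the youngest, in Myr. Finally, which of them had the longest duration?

Start ages (Ma): Terreneuvian 538.8, Furongian 497, Lopingian 259.51, Eocene 56, Oligocene 33.9, Miocene 23.03, Pliocene 5.333.
Ordered oldest to youngest: Terreneuvian, Furongian, Lopingian, Eocene, Oligocene, Miocene, Pliocene.
Span = 538.8 − 2.58 = 536.22 Myr.
Durations: Pliocene 2.753, Oligocene 10.87, Miocene 17.697, Eocene 22.1, Furongian 11.6, Terreneuvian 17.8, Lopingian 7.608 → longest is Eocene (22.1 Myr).

Terreneuvian, Furongian, Lopingian, Eocene, Oligocene, Miocene, Pliocene; total span 536.22 Myr; longest is Eocene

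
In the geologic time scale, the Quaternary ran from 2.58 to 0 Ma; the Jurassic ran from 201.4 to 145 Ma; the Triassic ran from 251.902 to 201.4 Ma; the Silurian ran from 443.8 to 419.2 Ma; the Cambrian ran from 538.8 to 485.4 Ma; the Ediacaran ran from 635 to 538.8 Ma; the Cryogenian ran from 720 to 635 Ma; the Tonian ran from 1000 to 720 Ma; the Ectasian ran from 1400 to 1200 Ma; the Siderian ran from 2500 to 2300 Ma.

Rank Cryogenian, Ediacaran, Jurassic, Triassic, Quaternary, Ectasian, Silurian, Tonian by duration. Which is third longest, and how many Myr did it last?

Start − end for each: Cryogenian 720 − 635 = 85; Ediacaran 635 − 538.8 = 96.2; Jurassic 201.4 − 145 = 56.4; Triassic 251.902 − 201.4 = 50.502; Quaternary 2.58 − 0 = 2.58; Ectasian 1400 − 1200 = 200; Silurian 443.8 − 419.2 = 24.6; Tonian 1000 − 720 = 280.
Ranking these from longest: Tonian > Ectasian > Ediacaran > Cryogenian > Jurassic > Triassic > Silurian > Quaternary.
Position 3 in that ranking is Ediacaran, which lasted 96.2 Myr.

Ediacaran, 96.2 million years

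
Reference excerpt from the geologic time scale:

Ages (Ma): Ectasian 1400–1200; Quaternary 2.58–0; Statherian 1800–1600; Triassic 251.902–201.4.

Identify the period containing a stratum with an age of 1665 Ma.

Statherian

1665 Ma lies between 1800 and 1600 Ma, so it falls in the Statherian.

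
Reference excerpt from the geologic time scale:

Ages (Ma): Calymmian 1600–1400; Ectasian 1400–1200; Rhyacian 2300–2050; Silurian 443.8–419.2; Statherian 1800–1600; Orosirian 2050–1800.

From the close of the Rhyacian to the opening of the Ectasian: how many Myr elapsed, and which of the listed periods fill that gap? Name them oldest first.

The Rhyacian closes at 2050 Ma and the Ectasian opens at 1400 Ma, so the interval is 2050 − 1400 = 650 Myr.
A period fits inside if it starts at or after 2050 Ma and ends at or before 1400 Ma; oldest first that gives Orosirian, Statherian, Calymmian.

650 million years; Orosirian, Statherian, Calymmian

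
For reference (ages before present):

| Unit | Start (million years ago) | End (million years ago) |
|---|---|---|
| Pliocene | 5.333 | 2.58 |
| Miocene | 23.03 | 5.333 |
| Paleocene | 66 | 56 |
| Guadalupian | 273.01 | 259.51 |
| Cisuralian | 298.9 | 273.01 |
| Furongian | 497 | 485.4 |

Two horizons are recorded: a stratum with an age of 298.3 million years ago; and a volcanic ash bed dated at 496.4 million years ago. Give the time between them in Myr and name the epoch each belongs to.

Elapsed time: 496.4 − 298.3 = 198.1 Myr.
298.3 Ma lies within 298.9–273.01 Ma: Cisuralian.
496.4 Ma lies within 497–485.4 Ma: Furongian.

198.1 million years apart; the first in the Cisuralian, the second in the Furongian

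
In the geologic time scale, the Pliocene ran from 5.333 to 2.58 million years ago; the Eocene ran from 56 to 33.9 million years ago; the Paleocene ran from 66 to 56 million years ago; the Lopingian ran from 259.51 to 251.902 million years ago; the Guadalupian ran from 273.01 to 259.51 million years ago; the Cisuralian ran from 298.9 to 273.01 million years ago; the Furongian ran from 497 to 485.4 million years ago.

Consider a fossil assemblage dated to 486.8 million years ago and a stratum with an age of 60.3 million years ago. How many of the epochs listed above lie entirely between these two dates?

3

The older date is 486.8 Ma and the younger is 60.3 Ma.
Epochs with start < 486.8 and end > 60.3 Ma: Cisuralian (298.9–273.01), Guadalupian (273.01–259.51), Lopingian (259.51–251.902).
That is 3 complete epochs.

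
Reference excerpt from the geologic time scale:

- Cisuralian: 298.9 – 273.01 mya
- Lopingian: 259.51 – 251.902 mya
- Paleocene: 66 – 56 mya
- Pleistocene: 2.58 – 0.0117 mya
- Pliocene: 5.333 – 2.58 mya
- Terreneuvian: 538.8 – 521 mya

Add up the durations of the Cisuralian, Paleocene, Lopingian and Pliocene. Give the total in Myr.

46.251 million years

Each duration: Cisuralian = 25.89; Paleocene = 10; Lopingian = 7.608; Pliocene = 2.753.
Sum: 25.89 + 10 + 7.608 + 2.753 = 46.251 Myr.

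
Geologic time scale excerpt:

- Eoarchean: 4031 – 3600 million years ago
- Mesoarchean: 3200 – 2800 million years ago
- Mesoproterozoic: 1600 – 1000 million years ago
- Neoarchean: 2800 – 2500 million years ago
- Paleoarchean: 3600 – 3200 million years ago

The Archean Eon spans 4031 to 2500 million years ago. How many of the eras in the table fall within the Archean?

4

Eras inside 4031–2500 Ma: Eoarchean, Paleoarchean, Mesoarchean, Neoarchean — 4 in total.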